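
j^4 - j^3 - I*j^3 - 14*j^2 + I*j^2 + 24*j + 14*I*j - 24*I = (j - 3)*(j - 2)*(j + 4)*(j - I)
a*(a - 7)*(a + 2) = a^3 - 5*a^2 - 14*a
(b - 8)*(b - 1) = b^2 - 9*b + 8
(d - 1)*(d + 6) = d^2 + 5*d - 6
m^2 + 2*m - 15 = (m - 3)*(m + 5)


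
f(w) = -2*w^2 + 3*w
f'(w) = 3 - 4*w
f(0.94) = 1.05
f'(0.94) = -0.76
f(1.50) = 0.00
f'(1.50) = -3.00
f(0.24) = 0.60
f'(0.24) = 2.04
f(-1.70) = -10.88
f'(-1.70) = 9.80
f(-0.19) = -0.64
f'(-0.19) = 3.76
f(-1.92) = -13.13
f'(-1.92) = 10.68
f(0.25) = 0.62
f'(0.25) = 2.00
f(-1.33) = -7.53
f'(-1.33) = 8.32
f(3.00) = -9.00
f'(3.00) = -9.00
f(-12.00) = -324.00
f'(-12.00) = 51.00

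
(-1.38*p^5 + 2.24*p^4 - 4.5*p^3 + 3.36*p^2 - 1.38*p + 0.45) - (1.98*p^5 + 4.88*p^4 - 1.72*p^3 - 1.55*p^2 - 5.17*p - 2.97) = -3.36*p^5 - 2.64*p^4 - 2.78*p^3 + 4.91*p^2 + 3.79*p + 3.42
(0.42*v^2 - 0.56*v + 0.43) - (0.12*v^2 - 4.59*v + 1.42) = 0.3*v^2 + 4.03*v - 0.99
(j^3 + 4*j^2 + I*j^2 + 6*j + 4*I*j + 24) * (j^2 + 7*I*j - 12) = j^5 + 4*j^4 + 8*I*j^4 - 13*j^3 + 32*I*j^3 - 52*j^2 + 30*I*j^2 - 72*j + 120*I*j - 288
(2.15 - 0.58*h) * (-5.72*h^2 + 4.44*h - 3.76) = 3.3176*h^3 - 14.8732*h^2 + 11.7268*h - 8.084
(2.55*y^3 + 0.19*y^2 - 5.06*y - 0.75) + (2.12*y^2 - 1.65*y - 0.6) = 2.55*y^3 + 2.31*y^2 - 6.71*y - 1.35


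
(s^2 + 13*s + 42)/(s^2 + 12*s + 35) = (s + 6)/(s + 5)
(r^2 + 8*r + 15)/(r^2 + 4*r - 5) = (r + 3)/(r - 1)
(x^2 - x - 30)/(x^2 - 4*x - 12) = (x + 5)/(x + 2)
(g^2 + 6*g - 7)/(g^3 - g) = (g + 7)/(g*(g + 1))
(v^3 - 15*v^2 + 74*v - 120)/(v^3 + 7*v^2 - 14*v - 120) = (v^2 - 11*v + 30)/(v^2 + 11*v + 30)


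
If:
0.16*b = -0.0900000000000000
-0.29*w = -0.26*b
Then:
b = -0.56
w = -0.50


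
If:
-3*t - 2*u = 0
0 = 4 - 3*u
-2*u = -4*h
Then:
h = 2/3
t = -8/9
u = 4/3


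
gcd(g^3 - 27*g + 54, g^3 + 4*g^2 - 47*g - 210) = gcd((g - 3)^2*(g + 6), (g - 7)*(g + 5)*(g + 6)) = g + 6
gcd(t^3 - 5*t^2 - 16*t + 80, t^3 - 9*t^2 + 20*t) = t^2 - 9*t + 20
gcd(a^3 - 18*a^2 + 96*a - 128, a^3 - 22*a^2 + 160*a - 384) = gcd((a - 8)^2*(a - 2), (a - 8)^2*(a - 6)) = a^2 - 16*a + 64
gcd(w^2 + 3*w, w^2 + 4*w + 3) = w + 3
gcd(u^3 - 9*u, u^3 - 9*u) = u^3 - 9*u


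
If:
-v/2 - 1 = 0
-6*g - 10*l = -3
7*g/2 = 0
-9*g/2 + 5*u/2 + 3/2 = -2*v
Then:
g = 0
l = 3/10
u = 1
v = -2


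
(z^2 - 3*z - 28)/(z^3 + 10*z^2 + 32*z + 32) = (z - 7)/(z^2 + 6*z + 8)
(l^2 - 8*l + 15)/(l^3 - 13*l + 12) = (l - 5)/(l^2 + 3*l - 4)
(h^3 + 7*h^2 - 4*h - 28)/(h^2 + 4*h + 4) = (h^2 + 5*h - 14)/(h + 2)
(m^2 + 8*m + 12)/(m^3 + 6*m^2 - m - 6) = (m + 2)/(m^2 - 1)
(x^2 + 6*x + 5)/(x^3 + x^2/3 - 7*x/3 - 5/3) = 3*(x + 5)/(3*x^2 - 2*x - 5)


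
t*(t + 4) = t^2 + 4*t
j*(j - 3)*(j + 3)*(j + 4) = j^4 + 4*j^3 - 9*j^2 - 36*j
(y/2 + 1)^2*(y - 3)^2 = y^4/4 - y^3/2 - 11*y^2/4 + 3*y + 9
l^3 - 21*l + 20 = (l - 4)*(l - 1)*(l + 5)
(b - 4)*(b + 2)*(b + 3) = b^3 + b^2 - 14*b - 24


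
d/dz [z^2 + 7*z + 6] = 2*z + 7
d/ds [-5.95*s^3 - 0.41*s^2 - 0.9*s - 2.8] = -17.85*s^2 - 0.82*s - 0.9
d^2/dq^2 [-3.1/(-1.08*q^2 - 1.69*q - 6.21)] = (-7.23168*q^2 - 11.31624*q + 3.1*(2.16*q + 1.69)*(4.32*q + 3.38) - 41.58216)/(1.08*q^2 + 1.69*q + 6.21)^3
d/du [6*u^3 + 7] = 18*u^2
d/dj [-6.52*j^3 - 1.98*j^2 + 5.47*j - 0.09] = -19.56*j^2 - 3.96*j + 5.47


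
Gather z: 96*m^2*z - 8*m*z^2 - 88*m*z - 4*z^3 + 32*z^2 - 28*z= -4*z^3 + z^2*(32 - 8*m) + z*(96*m^2 - 88*m - 28)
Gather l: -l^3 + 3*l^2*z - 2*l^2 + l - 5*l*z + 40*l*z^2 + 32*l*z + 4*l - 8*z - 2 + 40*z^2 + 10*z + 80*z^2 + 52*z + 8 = -l^3 + l^2*(3*z - 2) + l*(40*z^2 + 27*z + 5) + 120*z^2 + 54*z + 6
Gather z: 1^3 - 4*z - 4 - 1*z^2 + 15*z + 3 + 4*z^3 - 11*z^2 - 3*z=4*z^3 - 12*z^2 + 8*z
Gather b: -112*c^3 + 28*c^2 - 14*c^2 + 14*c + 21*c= -112*c^3 + 14*c^2 + 35*c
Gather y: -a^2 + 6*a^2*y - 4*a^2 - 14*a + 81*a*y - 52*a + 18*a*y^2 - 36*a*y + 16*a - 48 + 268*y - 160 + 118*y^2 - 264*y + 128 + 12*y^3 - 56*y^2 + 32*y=-5*a^2 - 50*a + 12*y^3 + y^2*(18*a + 62) + y*(6*a^2 + 45*a + 36) - 80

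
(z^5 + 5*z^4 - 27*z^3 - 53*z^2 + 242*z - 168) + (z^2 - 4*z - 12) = z^5 + 5*z^4 - 27*z^3 - 52*z^2 + 238*z - 180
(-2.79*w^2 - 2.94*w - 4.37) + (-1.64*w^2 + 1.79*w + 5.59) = -4.43*w^2 - 1.15*w + 1.22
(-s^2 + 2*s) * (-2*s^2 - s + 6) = 2*s^4 - 3*s^3 - 8*s^2 + 12*s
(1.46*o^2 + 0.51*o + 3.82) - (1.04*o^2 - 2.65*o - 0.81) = 0.42*o^2 + 3.16*o + 4.63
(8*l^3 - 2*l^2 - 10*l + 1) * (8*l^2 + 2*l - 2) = 64*l^5 - 100*l^3 - 8*l^2 + 22*l - 2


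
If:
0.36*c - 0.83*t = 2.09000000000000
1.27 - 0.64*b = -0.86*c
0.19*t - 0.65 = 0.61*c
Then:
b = -0.89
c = -2.14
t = -3.45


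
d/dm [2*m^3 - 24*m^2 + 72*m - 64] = 6*m^2 - 48*m + 72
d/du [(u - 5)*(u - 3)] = 2*u - 8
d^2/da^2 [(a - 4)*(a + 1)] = 2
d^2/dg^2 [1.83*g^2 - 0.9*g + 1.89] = 3.66000000000000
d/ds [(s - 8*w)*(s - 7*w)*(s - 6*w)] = 3*s^2 - 42*s*w + 146*w^2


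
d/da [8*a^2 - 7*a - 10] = 16*a - 7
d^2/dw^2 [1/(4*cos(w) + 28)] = (sin(w)^2 + 7*cos(w) + 1)/(4*(cos(w) + 7)^3)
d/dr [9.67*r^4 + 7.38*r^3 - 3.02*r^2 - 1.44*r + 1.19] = 38.68*r^3 + 22.14*r^2 - 6.04*r - 1.44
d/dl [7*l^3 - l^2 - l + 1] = 21*l^2 - 2*l - 1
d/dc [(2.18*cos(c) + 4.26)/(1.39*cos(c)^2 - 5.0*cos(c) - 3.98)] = (3.0302*cos(c)^2 + 11.8428*cos(c) - 12.6236)*sin(c)/(1.9321*cos(c)^4 - 13.9*cos(c)^3 + 13.9356*cos(c)^2 + 39.8*cos(c) + 15.8404)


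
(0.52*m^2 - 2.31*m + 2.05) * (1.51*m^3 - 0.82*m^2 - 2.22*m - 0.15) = 0.7852*m^5 - 3.9145*m^4 + 3.8353*m^3 + 3.3692*m^2 - 4.2045*m - 0.3075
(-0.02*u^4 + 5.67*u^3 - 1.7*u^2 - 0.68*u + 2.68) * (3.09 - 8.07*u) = 0.1614*u^5 - 45.8187*u^4 + 31.2393*u^3 + 0.234600000000001*u^2 - 23.7288*u + 8.2812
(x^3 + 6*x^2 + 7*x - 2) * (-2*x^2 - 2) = -2*x^5 - 12*x^4 - 16*x^3 - 8*x^2 - 14*x + 4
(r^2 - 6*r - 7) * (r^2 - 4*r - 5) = r^4 - 10*r^3 + 12*r^2 + 58*r + 35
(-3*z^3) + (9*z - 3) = -3*z^3 + 9*z - 3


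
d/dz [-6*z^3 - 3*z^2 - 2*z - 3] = -18*z^2 - 6*z - 2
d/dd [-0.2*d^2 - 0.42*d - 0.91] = -0.4*d - 0.42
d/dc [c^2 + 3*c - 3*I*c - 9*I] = 2*c + 3 - 3*I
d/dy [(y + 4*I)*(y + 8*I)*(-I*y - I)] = -3*I*y^2 + 2*y*(12 - I) + 12 + 32*I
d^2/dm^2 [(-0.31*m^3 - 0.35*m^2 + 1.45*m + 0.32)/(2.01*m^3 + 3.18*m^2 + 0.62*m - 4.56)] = (1.134846*m^6 + 37.466802*m^5 + 39.643632*m^4 + 5.67785200000003*m^3 + 156.096864*m^2 + 108.864288*m + 3.169888)/(8.120601*m^9 + 38.542554*m^8 + 68.492358*m^7 + 0.666360000000026*m^6 - 153.752652*m^5 - 168.766488*m^4 + 71.68076*m^3 + 193.112352*m^2 + 38.676096*m - 94.818816)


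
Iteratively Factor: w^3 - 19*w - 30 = (w + 3)*(w^2 - 3*w - 10) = (w - 5)*(w + 3)*(w + 2)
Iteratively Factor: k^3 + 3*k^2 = (k)*(k^2 + 3*k) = k^2*(k + 3)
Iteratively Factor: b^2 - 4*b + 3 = (b - 1)*(b - 3)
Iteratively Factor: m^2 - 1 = (m + 1)*(m - 1)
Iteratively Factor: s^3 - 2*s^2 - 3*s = (s)*(s^2 - 2*s - 3) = s*(s - 3)*(s + 1)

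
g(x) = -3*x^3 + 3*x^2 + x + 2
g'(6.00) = -287.00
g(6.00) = -532.00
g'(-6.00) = -359.00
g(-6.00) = 752.00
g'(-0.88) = -11.25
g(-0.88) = 5.49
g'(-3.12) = -105.33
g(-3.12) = 119.20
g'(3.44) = -84.86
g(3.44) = -81.18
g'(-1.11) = -16.75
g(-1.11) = 8.69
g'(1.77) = -16.58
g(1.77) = -3.47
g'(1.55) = -11.32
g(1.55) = -0.41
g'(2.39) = -36.07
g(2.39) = -19.43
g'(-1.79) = -38.58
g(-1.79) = 27.03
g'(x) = -9*x^2 + 6*x + 1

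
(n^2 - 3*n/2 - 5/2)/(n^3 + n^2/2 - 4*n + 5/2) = (2*n^2 - 3*n - 5)/(2*n^3 + n^2 - 8*n + 5)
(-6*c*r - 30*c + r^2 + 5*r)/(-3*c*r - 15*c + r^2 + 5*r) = (-6*c + r)/(-3*c + r)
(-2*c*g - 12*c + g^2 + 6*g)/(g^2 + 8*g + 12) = (-2*c + g)/(g + 2)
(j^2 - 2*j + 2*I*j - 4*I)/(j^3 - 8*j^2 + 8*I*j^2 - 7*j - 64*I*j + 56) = (j^2 + 2*j*(-1 + I) - 4*I)/(j^3 + 8*j^2*(-1 + I) - j*(7 + 64*I) + 56)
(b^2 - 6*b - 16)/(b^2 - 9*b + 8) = (b + 2)/(b - 1)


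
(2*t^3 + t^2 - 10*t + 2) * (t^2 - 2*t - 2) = 2*t^5 - 3*t^4 - 16*t^3 + 20*t^2 + 16*t - 4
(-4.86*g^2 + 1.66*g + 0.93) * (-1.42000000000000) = 6.9012*g^2 - 2.3572*g - 1.3206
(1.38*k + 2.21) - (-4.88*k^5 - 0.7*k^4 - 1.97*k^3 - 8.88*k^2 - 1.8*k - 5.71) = 4.88*k^5 + 0.7*k^4 + 1.97*k^3 + 8.88*k^2 + 3.18*k + 7.92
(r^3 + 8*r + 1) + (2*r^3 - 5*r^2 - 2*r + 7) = 3*r^3 - 5*r^2 + 6*r + 8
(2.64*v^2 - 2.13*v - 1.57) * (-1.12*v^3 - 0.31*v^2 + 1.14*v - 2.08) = -2.9568*v^5 + 1.5672*v^4 + 5.4283*v^3 - 7.4327*v^2 + 2.6406*v + 3.2656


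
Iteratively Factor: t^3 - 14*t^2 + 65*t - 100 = (t - 4)*(t^2 - 10*t + 25) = (t - 5)*(t - 4)*(t - 5)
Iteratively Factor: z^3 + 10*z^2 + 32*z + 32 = (z + 2)*(z^2 + 8*z + 16) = (z + 2)*(z + 4)*(z + 4)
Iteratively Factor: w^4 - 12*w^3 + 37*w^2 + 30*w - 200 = (w + 2)*(w^3 - 14*w^2 + 65*w - 100) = (w - 4)*(w + 2)*(w^2 - 10*w + 25) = (w - 5)*(w - 4)*(w + 2)*(w - 5)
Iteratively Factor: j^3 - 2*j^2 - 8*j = (j + 2)*(j^2 - 4*j) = (j - 4)*(j + 2)*(j)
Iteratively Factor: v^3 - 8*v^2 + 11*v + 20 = (v + 1)*(v^2 - 9*v + 20) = (v - 5)*(v + 1)*(v - 4)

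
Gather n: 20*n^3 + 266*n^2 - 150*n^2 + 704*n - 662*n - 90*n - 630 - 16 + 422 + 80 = 20*n^3 + 116*n^2 - 48*n - 144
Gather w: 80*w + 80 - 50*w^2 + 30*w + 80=-50*w^2 + 110*w + 160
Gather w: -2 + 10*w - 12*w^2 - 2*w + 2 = -12*w^2 + 8*w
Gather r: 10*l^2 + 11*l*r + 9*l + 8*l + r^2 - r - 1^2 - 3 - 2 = 10*l^2 + 17*l + r^2 + r*(11*l - 1) - 6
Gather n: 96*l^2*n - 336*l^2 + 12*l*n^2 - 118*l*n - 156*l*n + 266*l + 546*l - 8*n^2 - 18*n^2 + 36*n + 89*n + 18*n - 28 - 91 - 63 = -336*l^2 + 812*l + n^2*(12*l - 26) + n*(96*l^2 - 274*l + 143) - 182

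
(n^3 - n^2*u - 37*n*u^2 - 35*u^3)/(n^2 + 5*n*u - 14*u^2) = (n^3 - n^2*u - 37*n*u^2 - 35*u^3)/(n^2 + 5*n*u - 14*u^2)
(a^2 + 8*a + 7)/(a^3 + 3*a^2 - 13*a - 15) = (a + 7)/(a^2 + 2*a - 15)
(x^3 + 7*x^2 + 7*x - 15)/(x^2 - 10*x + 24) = (x^3 + 7*x^2 + 7*x - 15)/(x^2 - 10*x + 24)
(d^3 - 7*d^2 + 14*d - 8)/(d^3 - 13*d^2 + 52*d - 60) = (d^2 - 5*d + 4)/(d^2 - 11*d + 30)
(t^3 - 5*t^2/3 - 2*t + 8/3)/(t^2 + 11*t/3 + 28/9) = 3*(t^2 - 3*t + 2)/(3*t + 7)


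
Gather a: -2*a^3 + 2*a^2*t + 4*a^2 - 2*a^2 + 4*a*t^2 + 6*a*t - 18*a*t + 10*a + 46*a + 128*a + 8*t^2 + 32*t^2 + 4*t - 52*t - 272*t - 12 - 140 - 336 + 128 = -2*a^3 + a^2*(2*t + 2) + a*(4*t^2 - 12*t + 184) + 40*t^2 - 320*t - 360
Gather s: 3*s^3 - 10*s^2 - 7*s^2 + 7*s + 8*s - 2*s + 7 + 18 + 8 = 3*s^3 - 17*s^2 + 13*s + 33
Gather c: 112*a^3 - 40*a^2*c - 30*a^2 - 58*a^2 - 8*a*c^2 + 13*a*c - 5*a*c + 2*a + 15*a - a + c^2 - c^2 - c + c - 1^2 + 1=112*a^3 - 88*a^2 - 8*a*c^2 + 16*a + c*(-40*a^2 + 8*a)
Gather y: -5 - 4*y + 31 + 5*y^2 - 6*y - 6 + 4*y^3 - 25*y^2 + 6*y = 4*y^3 - 20*y^2 - 4*y + 20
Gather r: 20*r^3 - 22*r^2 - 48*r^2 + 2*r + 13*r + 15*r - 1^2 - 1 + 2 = 20*r^3 - 70*r^2 + 30*r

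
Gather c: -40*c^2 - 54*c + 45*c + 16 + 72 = -40*c^2 - 9*c + 88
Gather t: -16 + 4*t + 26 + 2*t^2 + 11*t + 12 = 2*t^2 + 15*t + 22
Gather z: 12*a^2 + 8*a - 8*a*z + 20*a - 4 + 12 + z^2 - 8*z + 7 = 12*a^2 + 28*a + z^2 + z*(-8*a - 8) + 15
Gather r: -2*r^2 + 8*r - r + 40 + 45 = -2*r^2 + 7*r + 85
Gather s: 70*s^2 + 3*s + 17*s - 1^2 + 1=70*s^2 + 20*s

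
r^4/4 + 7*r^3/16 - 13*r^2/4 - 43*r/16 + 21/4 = (r/4 + 1)*(r - 3)*(r - 1)*(r + 7/4)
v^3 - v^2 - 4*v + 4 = (v - 2)*(v - 1)*(v + 2)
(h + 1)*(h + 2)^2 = h^3 + 5*h^2 + 8*h + 4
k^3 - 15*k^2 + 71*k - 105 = (k - 7)*(k - 5)*(k - 3)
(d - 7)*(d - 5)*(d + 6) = d^3 - 6*d^2 - 37*d + 210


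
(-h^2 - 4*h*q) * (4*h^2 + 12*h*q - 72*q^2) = -4*h^4 - 28*h^3*q + 24*h^2*q^2 + 288*h*q^3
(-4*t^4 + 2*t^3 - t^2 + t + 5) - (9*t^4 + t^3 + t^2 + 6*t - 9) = -13*t^4 + t^3 - 2*t^2 - 5*t + 14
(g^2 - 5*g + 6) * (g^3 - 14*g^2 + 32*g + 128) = g^5 - 19*g^4 + 108*g^3 - 116*g^2 - 448*g + 768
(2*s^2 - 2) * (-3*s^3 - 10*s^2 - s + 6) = -6*s^5 - 20*s^4 + 4*s^3 + 32*s^2 + 2*s - 12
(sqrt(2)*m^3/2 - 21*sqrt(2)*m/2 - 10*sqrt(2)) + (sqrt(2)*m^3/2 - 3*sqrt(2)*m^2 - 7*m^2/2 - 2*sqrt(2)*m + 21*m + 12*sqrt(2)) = sqrt(2)*m^3 - 3*sqrt(2)*m^2 - 7*m^2/2 - 25*sqrt(2)*m/2 + 21*m + 2*sqrt(2)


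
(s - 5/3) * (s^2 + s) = s^3 - 2*s^2/3 - 5*s/3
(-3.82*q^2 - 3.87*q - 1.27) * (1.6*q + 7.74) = -6.112*q^3 - 35.7588*q^2 - 31.9858*q - 9.8298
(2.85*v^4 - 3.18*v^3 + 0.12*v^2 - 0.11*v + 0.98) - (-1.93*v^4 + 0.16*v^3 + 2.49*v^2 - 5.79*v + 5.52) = 4.78*v^4 - 3.34*v^3 - 2.37*v^2 + 5.68*v - 4.54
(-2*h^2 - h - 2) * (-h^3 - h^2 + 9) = 2*h^5 + 3*h^4 + 3*h^3 - 16*h^2 - 9*h - 18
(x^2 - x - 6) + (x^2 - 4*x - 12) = 2*x^2 - 5*x - 18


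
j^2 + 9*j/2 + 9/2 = (j + 3/2)*(j + 3)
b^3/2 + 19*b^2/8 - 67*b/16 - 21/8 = (b/2 + 1/4)*(b - 7/4)*(b + 6)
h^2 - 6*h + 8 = (h - 4)*(h - 2)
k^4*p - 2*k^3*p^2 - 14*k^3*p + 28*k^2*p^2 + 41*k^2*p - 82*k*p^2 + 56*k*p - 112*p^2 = (k - 8)*(k - 7)*(k - 2*p)*(k*p + p)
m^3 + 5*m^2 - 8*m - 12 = (m - 2)*(m + 1)*(m + 6)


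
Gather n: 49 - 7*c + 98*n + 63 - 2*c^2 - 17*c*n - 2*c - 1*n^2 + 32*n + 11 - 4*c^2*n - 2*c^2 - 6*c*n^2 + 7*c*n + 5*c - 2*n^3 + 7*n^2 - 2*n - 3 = -4*c^2 - 4*c - 2*n^3 + n^2*(6 - 6*c) + n*(-4*c^2 - 10*c + 128) + 120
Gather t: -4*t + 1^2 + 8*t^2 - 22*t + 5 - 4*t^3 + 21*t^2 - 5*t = -4*t^3 + 29*t^2 - 31*t + 6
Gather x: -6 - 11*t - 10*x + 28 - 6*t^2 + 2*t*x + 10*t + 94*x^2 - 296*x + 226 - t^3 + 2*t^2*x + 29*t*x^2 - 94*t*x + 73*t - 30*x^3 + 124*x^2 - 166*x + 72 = -t^3 - 6*t^2 + 72*t - 30*x^3 + x^2*(29*t + 218) + x*(2*t^2 - 92*t - 472) + 320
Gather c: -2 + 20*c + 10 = 20*c + 8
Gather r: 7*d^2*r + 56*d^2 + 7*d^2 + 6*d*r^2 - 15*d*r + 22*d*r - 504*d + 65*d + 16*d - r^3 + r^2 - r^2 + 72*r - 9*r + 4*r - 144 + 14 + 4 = 63*d^2 + 6*d*r^2 - 423*d - r^3 + r*(7*d^2 + 7*d + 67) - 126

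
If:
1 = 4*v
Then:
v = 1/4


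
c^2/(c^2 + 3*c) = c/(c + 3)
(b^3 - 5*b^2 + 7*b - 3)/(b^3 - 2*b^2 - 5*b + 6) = (b - 1)/(b + 2)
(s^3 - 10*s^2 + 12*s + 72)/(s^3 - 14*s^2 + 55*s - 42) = (s^2 - 4*s - 12)/(s^2 - 8*s + 7)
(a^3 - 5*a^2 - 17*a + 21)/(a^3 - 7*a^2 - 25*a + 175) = (a^2 + 2*a - 3)/(a^2 - 25)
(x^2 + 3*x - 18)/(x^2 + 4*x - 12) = (x - 3)/(x - 2)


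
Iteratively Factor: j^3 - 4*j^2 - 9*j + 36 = (j - 4)*(j^2 - 9) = (j - 4)*(j - 3)*(j + 3)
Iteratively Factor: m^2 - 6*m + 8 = (m - 2)*(m - 4)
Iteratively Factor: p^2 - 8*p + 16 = (p - 4)*(p - 4)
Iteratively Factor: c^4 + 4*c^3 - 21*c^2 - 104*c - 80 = (c + 4)*(c^3 - 21*c - 20) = (c + 1)*(c + 4)*(c^2 - c - 20) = (c - 5)*(c + 1)*(c + 4)*(c + 4)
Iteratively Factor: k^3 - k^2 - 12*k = (k)*(k^2 - k - 12) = k*(k - 4)*(k + 3)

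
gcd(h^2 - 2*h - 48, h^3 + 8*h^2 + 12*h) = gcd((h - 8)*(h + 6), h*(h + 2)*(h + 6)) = h + 6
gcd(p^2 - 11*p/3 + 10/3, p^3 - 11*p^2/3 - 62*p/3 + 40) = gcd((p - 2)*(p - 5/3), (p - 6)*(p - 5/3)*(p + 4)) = p - 5/3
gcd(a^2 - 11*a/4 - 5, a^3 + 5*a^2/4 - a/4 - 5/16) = a + 5/4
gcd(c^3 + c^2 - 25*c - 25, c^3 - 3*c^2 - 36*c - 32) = c + 1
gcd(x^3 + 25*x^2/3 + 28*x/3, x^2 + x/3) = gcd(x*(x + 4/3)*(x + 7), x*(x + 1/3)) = x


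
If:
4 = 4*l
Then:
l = 1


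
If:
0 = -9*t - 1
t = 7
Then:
No Solution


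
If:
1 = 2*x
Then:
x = 1/2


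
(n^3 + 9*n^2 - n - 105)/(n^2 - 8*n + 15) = (n^2 + 12*n + 35)/(n - 5)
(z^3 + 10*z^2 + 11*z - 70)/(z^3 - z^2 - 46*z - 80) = (z^2 + 5*z - 14)/(z^2 - 6*z - 16)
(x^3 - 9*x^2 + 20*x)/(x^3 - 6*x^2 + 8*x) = (x - 5)/(x - 2)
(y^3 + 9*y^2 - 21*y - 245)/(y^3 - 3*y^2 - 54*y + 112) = (y^2 + 2*y - 35)/(y^2 - 10*y + 16)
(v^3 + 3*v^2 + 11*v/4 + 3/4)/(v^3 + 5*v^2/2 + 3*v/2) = (v + 1/2)/v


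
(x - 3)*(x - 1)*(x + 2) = x^3 - 2*x^2 - 5*x + 6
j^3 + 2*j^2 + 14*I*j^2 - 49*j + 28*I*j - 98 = (j + 2)*(j + 7*I)^2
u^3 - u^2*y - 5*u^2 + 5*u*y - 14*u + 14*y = (u - 7)*(u + 2)*(u - y)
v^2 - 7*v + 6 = (v - 6)*(v - 1)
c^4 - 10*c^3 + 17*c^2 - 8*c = c*(c - 8)*(c - 1)^2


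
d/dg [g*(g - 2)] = 2*g - 2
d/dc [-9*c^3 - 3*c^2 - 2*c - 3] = -27*c^2 - 6*c - 2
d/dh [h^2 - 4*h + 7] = 2*h - 4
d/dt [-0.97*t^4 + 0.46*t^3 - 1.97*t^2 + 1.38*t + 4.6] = -3.88*t^3 + 1.38*t^2 - 3.94*t + 1.38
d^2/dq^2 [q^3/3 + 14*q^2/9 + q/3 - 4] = 2*q + 28/9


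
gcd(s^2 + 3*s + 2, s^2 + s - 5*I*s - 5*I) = s + 1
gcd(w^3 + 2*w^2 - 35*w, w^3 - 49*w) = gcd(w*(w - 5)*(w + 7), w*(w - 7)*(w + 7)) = w^2 + 7*w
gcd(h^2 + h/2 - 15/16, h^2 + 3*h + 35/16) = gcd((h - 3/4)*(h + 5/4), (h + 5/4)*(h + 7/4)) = h + 5/4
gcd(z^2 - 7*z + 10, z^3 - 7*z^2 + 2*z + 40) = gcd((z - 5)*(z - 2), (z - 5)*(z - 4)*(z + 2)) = z - 5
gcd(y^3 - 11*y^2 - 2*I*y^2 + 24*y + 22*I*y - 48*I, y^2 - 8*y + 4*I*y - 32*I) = y - 8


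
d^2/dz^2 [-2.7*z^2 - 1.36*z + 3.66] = -5.40000000000000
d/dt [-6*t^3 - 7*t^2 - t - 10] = -18*t^2 - 14*t - 1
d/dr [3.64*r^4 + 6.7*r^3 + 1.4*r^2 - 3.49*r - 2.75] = 14.56*r^3 + 20.1*r^2 + 2.8*r - 3.49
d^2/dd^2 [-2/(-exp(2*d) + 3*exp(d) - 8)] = 2*((3 - 4*exp(d))*(exp(2*d) - 3*exp(d) + 8) + 2*(2*exp(d) - 3)^2*exp(d))*exp(d)/(exp(2*d) - 3*exp(d) + 8)^3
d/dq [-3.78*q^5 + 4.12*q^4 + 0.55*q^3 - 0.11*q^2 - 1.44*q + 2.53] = -18.9*q^4 + 16.48*q^3 + 1.65*q^2 - 0.22*q - 1.44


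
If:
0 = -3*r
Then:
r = 0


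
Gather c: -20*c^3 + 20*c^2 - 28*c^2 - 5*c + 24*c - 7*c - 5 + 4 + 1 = -20*c^3 - 8*c^2 + 12*c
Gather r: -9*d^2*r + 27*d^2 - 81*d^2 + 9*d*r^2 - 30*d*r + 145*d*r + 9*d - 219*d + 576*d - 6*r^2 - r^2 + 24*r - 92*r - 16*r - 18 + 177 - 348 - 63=-54*d^2 + 366*d + r^2*(9*d - 7) + r*(-9*d^2 + 115*d - 84) - 252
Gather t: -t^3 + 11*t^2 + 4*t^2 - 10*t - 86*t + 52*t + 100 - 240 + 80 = -t^3 + 15*t^2 - 44*t - 60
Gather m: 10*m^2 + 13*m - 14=10*m^2 + 13*m - 14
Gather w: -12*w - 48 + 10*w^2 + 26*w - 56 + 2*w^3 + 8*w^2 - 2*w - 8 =2*w^3 + 18*w^2 + 12*w - 112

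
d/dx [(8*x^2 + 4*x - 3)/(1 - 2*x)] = 2*(-8*x^2 + 8*x - 1)/(4*x^2 - 4*x + 1)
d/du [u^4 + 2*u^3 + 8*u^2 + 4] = 2*u*(2*u^2 + 3*u + 8)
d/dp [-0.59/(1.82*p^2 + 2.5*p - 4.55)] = (2.1476*p + 1.475)/(1.82*p^2 + 2.5*p - 4.55)^2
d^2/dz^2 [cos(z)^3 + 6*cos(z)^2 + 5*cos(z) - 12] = -23*cos(z)/4 - 12*cos(2*z) - 9*cos(3*z)/4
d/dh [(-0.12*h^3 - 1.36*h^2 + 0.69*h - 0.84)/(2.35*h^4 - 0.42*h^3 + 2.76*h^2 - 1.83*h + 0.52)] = (0.282*h^6 + 6.392*h^5 - 5.7669*h^4 + 8.9148*h^3 - 0.661199999999999*h^2 + 3.2224*h - 1.1784)/(5.5225*h^8 - 1.974*h^7 + 13.1484*h^6 - 10.9194*h^5 + 11.5988*h^4 - 10.5384*h^3 + 6.2193*h^2 - 1.9032*h + 0.2704)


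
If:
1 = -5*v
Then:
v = -1/5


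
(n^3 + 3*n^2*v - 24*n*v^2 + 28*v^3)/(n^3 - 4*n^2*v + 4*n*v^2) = (n + 7*v)/n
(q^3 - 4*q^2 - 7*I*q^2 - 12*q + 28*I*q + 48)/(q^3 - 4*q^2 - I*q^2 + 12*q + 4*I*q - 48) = (q - 3*I)/(q + 3*I)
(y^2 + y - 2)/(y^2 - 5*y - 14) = (y - 1)/(y - 7)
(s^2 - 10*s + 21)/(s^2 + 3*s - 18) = (s - 7)/(s + 6)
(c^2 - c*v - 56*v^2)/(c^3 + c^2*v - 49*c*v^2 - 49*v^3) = (-c + 8*v)/(-c^2 + 6*c*v + 7*v^2)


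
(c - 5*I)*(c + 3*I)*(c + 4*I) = c^3 + 2*I*c^2 + 23*c + 60*I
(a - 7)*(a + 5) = a^2 - 2*a - 35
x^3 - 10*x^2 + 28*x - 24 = (x - 6)*(x - 2)^2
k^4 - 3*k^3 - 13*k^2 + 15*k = k*(k - 5)*(k - 1)*(k + 3)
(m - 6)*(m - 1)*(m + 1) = m^3 - 6*m^2 - m + 6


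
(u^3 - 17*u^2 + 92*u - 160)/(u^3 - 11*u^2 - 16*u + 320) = (u^2 - 9*u + 20)/(u^2 - 3*u - 40)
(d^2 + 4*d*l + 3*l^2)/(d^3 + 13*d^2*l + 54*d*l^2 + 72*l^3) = (d + l)/(d^2 + 10*d*l + 24*l^2)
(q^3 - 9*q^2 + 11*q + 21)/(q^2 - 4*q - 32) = (-q^3 + 9*q^2 - 11*q - 21)/(-q^2 + 4*q + 32)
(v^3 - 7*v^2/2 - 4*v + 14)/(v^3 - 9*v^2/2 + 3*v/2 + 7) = (v + 2)/(v + 1)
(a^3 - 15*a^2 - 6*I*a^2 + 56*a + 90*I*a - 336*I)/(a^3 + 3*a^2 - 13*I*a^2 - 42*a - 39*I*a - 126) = (a^2 - 15*a + 56)/(a^2 + a*(3 - 7*I) - 21*I)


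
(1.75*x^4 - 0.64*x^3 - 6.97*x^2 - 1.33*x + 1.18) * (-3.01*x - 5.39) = -5.2675*x^5 - 7.5061*x^4 + 24.4293*x^3 + 41.5716*x^2 + 3.6169*x - 6.3602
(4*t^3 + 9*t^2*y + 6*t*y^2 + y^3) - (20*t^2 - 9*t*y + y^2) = 4*t^3 + 9*t^2*y - 20*t^2 + 6*t*y^2 + 9*t*y + y^3 - y^2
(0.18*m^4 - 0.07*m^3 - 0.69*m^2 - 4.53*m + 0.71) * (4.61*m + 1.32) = 0.8298*m^5 - 0.0851*m^4 - 3.2733*m^3 - 21.7941*m^2 - 2.7065*m + 0.9372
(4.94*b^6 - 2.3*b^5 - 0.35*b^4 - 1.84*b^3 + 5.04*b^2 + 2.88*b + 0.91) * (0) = 0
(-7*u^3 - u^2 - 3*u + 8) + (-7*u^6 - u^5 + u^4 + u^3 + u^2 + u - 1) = -7*u^6 - u^5 + u^4 - 6*u^3 - 2*u + 7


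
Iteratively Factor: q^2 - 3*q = (q)*(q - 3)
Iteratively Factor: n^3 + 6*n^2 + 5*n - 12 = (n + 4)*(n^2 + 2*n - 3) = (n + 3)*(n + 4)*(n - 1)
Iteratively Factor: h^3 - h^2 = (h)*(h^2 - h) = h^2*(h - 1)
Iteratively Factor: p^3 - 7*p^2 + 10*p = (p)*(p^2 - 7*p + 10) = p*(p - 5)*(p - 2)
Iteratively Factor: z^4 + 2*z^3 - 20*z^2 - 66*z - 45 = (z + 3)*(z^3 - z^2 - 17*z - 15) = (z + 3)^2*(z^2 - 4*z - 5) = (z - 5)*(z + 3)^2*(z + 1)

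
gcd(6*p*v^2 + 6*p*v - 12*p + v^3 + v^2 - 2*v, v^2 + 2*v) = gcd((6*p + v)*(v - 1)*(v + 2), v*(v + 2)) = v + 2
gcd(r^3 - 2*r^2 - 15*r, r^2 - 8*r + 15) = r - 5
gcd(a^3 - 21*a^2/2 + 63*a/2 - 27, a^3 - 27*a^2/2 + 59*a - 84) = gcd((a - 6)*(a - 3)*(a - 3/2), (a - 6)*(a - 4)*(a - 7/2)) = a - 6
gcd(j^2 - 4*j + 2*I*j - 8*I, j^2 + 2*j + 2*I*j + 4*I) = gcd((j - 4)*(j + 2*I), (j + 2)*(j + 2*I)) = j + 2*I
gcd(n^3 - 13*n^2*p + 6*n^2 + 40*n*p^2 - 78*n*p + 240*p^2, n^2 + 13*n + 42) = n + 6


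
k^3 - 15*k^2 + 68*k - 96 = (k - 8)*(k - 4)*(k - 3)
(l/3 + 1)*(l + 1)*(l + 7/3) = l^3/3 + 19*l^2/9 + 37*l/9 + 7/3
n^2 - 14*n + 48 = (n - 8)*(n - 6)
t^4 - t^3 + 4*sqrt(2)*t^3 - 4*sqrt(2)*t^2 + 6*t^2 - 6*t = t*(t - 1)*(t + sqrt(2))*(t + 3*sqrt(2))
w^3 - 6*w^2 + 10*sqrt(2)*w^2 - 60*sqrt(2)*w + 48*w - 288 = (w - 6)*(w + 4*sqrt(2))*(w + 6*sqrt(2))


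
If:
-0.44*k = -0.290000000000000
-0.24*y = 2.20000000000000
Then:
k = 0.66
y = -9.17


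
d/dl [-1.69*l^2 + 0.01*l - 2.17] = 0.01 - 3.38*l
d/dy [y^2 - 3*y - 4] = 2*y - 3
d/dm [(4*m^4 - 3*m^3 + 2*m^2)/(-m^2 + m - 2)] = m*(-8*m^4 + 15*m^3 - 38*m^2 + 20*m - 8)/(m^4 - 2*m^3 + 5*m^2 - 4*m + 4)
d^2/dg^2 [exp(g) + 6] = exp(g)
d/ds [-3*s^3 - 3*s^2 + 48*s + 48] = -9*s^2 - 6*s + 48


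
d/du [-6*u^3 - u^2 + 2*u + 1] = -18*u^2 - 2*u + 2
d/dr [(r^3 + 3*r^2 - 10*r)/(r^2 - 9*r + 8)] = (r^4 - 18*r^3 + 7*r^2 + 48*r - 80)/(r^4 - 18*r^3 + 97*r^2 - 144*r + 64)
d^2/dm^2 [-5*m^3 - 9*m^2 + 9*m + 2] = -30*m - 18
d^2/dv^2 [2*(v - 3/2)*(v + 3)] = 4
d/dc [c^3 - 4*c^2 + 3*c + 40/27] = 3*c^2 - 8*c + 3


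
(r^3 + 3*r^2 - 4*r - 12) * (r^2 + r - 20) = r^5 + 4*r^4 - 21*r^3 - 76*r^2 + 68*r + 240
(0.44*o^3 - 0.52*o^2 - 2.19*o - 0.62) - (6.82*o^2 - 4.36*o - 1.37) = 0.44*o^3 - 7.34*o^2 + 2.17*o + 0.75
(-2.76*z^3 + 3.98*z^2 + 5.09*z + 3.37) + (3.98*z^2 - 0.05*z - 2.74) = -2.76*z^3 + 7.96*z^2 + 5.04*z + 0.63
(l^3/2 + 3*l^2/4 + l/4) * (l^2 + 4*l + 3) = l^5/2 + 11*l^4/4 + 19*l^3/4 + 13*l^2/4 + 3*l/4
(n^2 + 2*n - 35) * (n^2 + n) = n^4 + 3*n^3 - 33*n^2 - 35*n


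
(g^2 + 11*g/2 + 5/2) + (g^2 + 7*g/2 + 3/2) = 2*g^2 + 9*g + 4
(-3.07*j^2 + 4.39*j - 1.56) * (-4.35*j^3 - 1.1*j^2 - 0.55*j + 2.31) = 13.3545*j^5 - 15.7195*j^4 + 3.6455*j^3 - 7.7902*j^2 + 10.9989*j - 3.6036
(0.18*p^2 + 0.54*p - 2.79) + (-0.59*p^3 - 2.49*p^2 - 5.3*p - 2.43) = -0.59*p^3 - 2.31*p^2 - 4.76*p - 5.22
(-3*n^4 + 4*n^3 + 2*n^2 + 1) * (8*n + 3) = -24*n^5 + 23*n^4 + 28*n^3 + 6*n^2 + 8*n + 3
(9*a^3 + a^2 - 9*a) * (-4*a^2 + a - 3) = -36*a^5 + 5*a^4 + 10*a^3 - 12*a^2 + 27*a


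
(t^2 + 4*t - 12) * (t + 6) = t^3 + 10*t^2 + 12*t - 72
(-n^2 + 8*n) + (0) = -n^2 + 8*n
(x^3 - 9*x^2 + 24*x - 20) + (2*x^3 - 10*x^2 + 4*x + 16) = 3*x^3 - 19*x^2 + 28*x - 4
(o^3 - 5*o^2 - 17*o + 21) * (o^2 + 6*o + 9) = o^5 + o^4 - 38*o^3 - 126*o^2 - 27*o + 189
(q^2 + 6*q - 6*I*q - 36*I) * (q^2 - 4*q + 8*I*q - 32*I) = q^4 + 2*q^3 + 2*I*q^3 + 24*q^2 + 4*I*q^2 + 96*q - 48*I*q - 1152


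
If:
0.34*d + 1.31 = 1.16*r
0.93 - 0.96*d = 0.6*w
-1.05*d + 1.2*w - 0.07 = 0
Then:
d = 0.60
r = 1.31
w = 0.59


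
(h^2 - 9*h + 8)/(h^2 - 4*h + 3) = (h - 8)/(h - 3)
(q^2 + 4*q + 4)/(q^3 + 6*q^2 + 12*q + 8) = 1/(q + 2)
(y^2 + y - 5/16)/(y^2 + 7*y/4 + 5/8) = (4*y - 1)/(2*(2*y + 1))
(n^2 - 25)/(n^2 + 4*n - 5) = (n - 5)/(n - 1)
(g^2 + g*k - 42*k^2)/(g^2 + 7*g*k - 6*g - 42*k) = (g - 6*k)/(g - 6)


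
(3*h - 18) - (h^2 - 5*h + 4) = -h^2 + 8*h - 22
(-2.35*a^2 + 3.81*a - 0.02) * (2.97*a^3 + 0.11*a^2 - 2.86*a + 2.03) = -6.9795*a^5 + 11.0572*a^4 + 7.0807*a^3 - 15.6693*a^2 + 7.7915*a - 0.0406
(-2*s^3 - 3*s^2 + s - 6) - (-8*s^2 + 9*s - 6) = -2*s^3 + 5*s^2 - 8*s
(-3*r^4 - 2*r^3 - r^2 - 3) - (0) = -3*r^4 - 2*r^3 - r^2 - 3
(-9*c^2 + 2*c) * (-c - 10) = 9*c^3 + 88*c^2 - 20*c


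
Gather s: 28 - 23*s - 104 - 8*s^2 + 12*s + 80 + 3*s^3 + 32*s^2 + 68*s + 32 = 3*s^3 + 24*s^2 + 57*s + 36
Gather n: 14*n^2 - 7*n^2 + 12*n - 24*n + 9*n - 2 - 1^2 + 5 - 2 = 7*n^2 - 3*n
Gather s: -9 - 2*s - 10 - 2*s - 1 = -4*s - 20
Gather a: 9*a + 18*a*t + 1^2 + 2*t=a*(18*t + 9) + 2*t + 1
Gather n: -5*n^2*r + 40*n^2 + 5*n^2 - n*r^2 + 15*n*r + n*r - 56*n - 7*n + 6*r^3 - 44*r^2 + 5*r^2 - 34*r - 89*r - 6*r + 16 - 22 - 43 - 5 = n^2*(45 - 5*r) + n*(-r^2 + 16*r - 63) + 6*r^3 - 39*r^2 - 129*r - 54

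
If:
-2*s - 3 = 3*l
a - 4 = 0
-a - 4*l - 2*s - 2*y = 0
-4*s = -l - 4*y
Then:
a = 4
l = -4/5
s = -3/10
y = -1/10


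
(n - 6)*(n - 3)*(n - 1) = n^3 - 10*n^2 + 27*n - 18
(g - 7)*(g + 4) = g^2 - 3*g - 28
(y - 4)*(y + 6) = y^2 + 2*y - 24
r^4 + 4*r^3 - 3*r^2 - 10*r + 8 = (r - 1)^2*(r + 2)*(r + 4)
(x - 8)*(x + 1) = x^2 - 7*x - 8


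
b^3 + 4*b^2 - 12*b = b*(b - 2)*(b + 6)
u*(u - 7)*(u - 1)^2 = u^4 - 9*u^3 + 15*u^2 - 7*u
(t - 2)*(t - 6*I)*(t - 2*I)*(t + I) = t^4 - 2*t^3 - 7*I*t^3 - 4*t^2 + 14*I*t^2 + 8*t - 12*I*t + 24*I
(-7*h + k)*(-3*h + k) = 21*h^2 - 10*h*k + k^2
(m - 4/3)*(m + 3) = m^2 + 5*m/3 - 4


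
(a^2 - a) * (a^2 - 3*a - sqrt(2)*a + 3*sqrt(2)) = a^4 - 4*a^3 - sqrt(2)*a^3 + 3*a^2 + 4*sqrt(2)*a^2 - 3*sqrt(2)*a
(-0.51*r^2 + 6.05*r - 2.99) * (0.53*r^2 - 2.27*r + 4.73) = -0.2703*r^4 + 4.3642*r^3 - 17.7305*r^2 + 35.4038*r - 14.1427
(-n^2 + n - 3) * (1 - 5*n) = 5*n^3 - 6*n^2 + 16*n - 3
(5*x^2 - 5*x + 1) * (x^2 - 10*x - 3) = 5*x^4 - 55*x^3 + 36*x^2 + 5*x - 3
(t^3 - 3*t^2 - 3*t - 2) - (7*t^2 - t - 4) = t^3 - 10*t^2 - 2*t + 2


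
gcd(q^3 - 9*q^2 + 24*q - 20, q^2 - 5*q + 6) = q - 2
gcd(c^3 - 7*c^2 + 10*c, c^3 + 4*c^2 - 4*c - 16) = c - 2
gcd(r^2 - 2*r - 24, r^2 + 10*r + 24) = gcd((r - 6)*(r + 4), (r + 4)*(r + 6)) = r + 4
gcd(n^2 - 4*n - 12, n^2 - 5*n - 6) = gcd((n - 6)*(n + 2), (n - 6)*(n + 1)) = n - 6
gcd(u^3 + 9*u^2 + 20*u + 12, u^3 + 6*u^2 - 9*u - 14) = u + 1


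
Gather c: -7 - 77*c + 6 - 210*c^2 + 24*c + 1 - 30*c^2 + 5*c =-240*c^2 - 48*c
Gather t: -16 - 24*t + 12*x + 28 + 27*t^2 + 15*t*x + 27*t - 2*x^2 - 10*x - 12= 27*t^2 + t*(15*x + 3) - 2*x^2 + 2*x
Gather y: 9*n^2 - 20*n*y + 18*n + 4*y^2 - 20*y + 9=9*n^2 + 18*n + 4*y^2 + y*(-20*n - 20) + 9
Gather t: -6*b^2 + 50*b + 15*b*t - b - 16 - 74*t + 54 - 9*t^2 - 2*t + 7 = -6*b^2 + 49*b - 9*t^2 + t*(15*b - 76) + 45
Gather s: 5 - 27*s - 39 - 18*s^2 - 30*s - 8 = -18*s^2 - 57*s - 42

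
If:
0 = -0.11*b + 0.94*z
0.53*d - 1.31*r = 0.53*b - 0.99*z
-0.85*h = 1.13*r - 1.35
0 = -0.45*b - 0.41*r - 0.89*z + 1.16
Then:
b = 8.54545454545454*z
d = 6.99309710078233 - 21.8703091662134*z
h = 15.3545584974566*z - 2.17302725968436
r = 2.82926829268293 - 11.549889135255*z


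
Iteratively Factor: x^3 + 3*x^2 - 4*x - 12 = (x + 3)*(x^2 - 4) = (x + 2)*(x + 3)*(x - 2)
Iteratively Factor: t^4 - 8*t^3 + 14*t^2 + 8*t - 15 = (t - 1)*(t^3 - 7*t^2 + 7*t + 15) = (t - 5)*(t - 1)*(t^2 - 2*t - 3) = (t - 5)*(t - 1)*(t + 1)*(t - 3)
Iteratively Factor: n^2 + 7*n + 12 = (n + 4)*(n + 3)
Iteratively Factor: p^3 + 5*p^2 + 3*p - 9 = (p + 3)*(p^2 + 2*p - 3) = (p + 3)^2*(p - 1)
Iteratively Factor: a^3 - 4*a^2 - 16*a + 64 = (a - 4)*(a^2 - 16) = (a - 4)^2*(a + 4)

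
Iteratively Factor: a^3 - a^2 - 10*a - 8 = (a - 4)*(a^2 + 3*a + 2) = (a - 4)*(a + 2)*(a + 1)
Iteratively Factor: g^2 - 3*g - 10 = (g + 2)*(g - 5)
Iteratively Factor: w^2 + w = (w + 1)*(w)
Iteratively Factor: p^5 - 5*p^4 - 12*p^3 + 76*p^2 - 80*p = (p - 2)*(p^4 - 3*p^3 - 18*p^2 + 40*p) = (p - 5)*(p - 2)*(p^3 + 2*p^2 - 8*p) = (p - 5)*(p - 2)^2*(p^2 + 4*p) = (p - 5)*(p - 2)^2*(p + 4)*(p)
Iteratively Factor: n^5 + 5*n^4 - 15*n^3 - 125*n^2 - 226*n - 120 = (n - 5)*(n^4 + 10*n^3 + 35*n^2 + 50*n + 24) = (n - 5)*(n + 3)*(n^3 + 7*n^2 + 14*n + 8) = (n - 5)*(n + 1)*(n + 3)*(n^2 + 6*n + 8) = (n - 5)*(n + 1)*(n + 2)*(n + 3)*(n + 4)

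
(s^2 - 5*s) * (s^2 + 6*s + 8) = s^4 + s^3 - 22*s^2 - 40*s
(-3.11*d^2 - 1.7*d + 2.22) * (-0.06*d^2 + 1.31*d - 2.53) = 0.1866*d^4 - 3.9721*d^3 + 5.5081*d^2 + 7.2092*d - 5.6166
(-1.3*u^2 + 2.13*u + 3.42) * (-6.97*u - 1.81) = 9.061*u^3 - 12.4931*u^2 - 27.6927*u - 6.1902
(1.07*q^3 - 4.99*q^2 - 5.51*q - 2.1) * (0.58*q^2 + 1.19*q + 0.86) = 0.6206*q^5 - 1.6209*q^4 - 8.2137*q^3 - 12.0663*q^2 - 7.2376*q - 1.806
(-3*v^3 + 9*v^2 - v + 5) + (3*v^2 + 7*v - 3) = -3*v^3 + 12*v^2 + 6*v + 2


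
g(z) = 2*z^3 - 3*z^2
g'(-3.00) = 72.00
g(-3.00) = -81.00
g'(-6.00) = 252.00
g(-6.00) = -540.00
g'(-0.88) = 9.93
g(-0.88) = -3.69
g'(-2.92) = 68.68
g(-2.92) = -75.37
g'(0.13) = -0.68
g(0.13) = -0.05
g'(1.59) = 5.63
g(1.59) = 0.46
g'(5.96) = 177.37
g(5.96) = 316.85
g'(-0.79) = 8.48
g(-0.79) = -2.86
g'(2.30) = 17.94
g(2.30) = 8.46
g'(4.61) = 99.85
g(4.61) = 132.19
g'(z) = 6*z^2 - 6*z = 6*z*(z - 1)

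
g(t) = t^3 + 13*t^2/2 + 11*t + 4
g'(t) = 3*t^2 + 13*t + 11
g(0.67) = 14.59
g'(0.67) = 21.06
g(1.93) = 56.63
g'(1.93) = 47.26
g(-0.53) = -0.15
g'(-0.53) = 4.95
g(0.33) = 8.37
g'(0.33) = 15.62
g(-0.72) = -0.92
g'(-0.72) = 3.20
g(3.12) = 131.96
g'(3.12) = 80.76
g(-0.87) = -1.31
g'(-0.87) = 1.96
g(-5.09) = -15.46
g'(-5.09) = 22.55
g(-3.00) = 2.50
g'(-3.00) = -1.00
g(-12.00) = -920.00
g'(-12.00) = 287.00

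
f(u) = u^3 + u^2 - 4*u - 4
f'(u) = 3*u^2 + 2*u - 4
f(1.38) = -4.99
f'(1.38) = 4.47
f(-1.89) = 0.38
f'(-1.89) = 2.94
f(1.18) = -5.68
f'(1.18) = 2.54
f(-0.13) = -3.47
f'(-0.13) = -4.21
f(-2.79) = -6.77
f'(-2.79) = 13.77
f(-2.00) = 0.00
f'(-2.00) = 4.00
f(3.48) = 36.33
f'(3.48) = 39.29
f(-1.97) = 0.12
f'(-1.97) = 3.70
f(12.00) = 1820.00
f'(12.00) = 452.00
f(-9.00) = -616.00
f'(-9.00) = 221.00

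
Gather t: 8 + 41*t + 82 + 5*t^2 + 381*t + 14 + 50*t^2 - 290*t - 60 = 55*t^2 + 132*t + 44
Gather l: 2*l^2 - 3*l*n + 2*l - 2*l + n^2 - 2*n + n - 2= 2*l^2 - 3*l*n + n^2 - n - 2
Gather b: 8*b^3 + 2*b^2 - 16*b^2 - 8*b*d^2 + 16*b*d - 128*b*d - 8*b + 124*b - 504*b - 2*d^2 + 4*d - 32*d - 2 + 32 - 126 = 8*b^3 - 14*b^2 + b*(-8*d^2 - 112*d - 388) - 2*d^2 - 28*d - 96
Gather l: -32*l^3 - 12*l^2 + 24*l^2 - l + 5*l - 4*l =-32*l^3 + 12*l^2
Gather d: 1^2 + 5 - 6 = 0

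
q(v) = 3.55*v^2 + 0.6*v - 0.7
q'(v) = 7.1*v + 0.6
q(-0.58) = 0.15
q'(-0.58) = -3.52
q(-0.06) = -0.72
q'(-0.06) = 0.17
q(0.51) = 0.53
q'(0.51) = 4.22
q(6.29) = 143.53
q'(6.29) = 45.26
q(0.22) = -0.40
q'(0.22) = 2.16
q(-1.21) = 3.77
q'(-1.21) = -7.99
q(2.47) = 22.44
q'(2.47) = 18.14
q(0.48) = 0.41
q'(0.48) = 4.01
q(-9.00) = 281.45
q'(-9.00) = -63.30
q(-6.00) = 123.50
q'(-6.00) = -42.00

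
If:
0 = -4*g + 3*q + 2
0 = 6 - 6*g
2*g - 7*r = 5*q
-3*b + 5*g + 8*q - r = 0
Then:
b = 221/63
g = 1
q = 2/3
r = -4/21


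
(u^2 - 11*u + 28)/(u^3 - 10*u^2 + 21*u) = (u - 4)/(u*(u - 3))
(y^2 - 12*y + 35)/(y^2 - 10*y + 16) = (y^2 - 12*y + 35)/(y^2 - 10*y + 16)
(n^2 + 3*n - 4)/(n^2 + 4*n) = (n - 1)/n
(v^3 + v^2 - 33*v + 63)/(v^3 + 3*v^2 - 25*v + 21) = (v - 3)/(v - 1)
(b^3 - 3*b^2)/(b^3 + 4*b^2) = (b - 3)/(b + 4)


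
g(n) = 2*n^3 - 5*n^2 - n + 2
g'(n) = 6*n^2 - 10*n - 1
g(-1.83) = -25.17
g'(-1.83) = 37.39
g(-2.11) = -36.94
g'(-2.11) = 46.81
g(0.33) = 1.20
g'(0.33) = -3.65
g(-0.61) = 0.30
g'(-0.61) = 7.33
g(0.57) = 0.18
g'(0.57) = -4.75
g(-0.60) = 0.37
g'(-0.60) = 7.16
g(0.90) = -1.49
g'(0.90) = -5.14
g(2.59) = 0.62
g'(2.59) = 13.35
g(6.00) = 248.00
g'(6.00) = 155.00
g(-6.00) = -604.00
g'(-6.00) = 275.00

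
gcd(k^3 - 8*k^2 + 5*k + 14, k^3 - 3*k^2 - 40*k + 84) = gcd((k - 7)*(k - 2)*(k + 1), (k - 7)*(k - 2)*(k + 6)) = k^2 - 9*k + 14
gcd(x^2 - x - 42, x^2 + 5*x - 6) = x + 6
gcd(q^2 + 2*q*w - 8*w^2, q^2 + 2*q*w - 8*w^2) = q^2 + 2*q*w - 8*w^2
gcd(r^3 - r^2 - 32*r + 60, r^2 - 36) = r + 6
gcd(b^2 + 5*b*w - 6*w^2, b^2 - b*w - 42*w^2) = b + 6*w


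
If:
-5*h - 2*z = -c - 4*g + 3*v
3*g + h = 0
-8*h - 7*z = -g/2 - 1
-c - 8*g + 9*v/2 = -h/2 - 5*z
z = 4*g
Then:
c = -108/7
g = 2/7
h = -6/7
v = -86/21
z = 8/7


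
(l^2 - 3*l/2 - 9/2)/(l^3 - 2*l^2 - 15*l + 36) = (l + 3/2)/(l^2 + l - 12)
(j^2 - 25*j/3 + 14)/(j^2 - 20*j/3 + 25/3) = (3*j^2 - 25*j + 42)/(3*j^2 - 20*j + 25)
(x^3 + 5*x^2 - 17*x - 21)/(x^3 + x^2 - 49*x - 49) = (x - 3)/(x - 7)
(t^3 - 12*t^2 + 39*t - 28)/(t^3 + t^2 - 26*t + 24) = (t - 7)/(t + 6)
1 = 1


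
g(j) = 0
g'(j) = 0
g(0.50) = 0.00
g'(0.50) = 0.00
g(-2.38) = 0.00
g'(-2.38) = 0.00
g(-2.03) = 0.00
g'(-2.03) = 0.00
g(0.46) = 0.00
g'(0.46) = 0.00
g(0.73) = 0.00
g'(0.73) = 0.00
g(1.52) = 0.00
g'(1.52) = 0.00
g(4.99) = 0.00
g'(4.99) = 0.00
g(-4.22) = 0.00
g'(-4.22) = 0.00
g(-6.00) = 0.00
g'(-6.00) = 0.00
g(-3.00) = 0.00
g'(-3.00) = 0.00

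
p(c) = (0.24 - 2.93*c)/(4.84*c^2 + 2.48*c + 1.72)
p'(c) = (0.24 - 2.93*c)*(-9.68*c - 2.48)/(4.84*c^2 + 2.48*c + 1.72)^2 - 2.93/(4.84*c^2 + 2.48*c + 1.72)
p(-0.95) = 0.81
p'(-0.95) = 0.67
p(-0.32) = 0.83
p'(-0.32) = -1.70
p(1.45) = -0.26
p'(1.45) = 0.09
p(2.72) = -0.17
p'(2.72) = 0.05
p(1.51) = -0.25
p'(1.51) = 0.09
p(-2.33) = 0.32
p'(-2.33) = 0.16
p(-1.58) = 0.49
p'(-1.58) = 0.34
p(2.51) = -0.19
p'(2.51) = 0.05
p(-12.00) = 0.05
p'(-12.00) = 0.00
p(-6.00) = 0.11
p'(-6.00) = 0.02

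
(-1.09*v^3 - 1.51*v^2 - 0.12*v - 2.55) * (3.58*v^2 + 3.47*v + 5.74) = -3.9022*v^5 - 9.1881*v^4 - 11.9259*v^3 - 18.2128*v^2 - 9.5373*v - 14.637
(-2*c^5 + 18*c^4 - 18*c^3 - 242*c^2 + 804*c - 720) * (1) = -2*c^5 + 18*c^4 - 18*c^3 - 242*c^2 + 804*c - 720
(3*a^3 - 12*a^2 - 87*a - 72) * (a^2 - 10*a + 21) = 3*a^5 - 42*a^4 + 96*a^3 + 546*a^2 - 1107*a - 1512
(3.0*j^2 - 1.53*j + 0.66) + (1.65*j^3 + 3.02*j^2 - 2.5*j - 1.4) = 1.65*j^3 + 6.02*j^2 - 4.03*j - 0.74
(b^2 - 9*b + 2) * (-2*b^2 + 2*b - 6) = -2*b^4 + 20*b^3 - 28*b^2 + 58*b - 12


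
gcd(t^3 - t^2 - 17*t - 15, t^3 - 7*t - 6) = t + 1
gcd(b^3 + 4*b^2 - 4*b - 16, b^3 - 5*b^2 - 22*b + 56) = b^2 + 2*b - 8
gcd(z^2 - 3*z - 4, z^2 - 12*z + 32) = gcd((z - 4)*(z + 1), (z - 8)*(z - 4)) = z - 4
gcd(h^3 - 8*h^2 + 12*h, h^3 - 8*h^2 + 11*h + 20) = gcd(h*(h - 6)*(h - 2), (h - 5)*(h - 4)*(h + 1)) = 1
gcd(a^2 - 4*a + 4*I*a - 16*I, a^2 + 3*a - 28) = a - 4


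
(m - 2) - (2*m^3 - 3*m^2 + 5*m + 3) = -2*m^3 + 3*m^2 - 4*m - 5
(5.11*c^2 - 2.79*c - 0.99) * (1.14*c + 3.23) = 5.8254*c^3 + 13.3247*c^2 - 10.1403*c - 3.1977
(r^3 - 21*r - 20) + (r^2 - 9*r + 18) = r^3 + r^2 - 30*r - 2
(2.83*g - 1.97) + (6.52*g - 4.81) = 9.35*g - 6.78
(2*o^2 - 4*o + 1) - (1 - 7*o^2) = 9*o^2 - 4*o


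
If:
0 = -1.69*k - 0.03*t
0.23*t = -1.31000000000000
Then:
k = 0.10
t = -5.70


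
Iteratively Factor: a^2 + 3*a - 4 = (a - 1)*(a + 4)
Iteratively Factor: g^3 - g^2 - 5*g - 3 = (g + 1)*(g^2 - 2*g - 3) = (g - 3)*(g + 1)*(g + 1)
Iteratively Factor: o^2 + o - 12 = (o + 4)*(o - 3)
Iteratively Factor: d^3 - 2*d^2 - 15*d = (d)*(d^2 - 2*d - 15) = d*(d + 3)*(d - 5)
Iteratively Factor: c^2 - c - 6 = (c - 3)*(c + 2)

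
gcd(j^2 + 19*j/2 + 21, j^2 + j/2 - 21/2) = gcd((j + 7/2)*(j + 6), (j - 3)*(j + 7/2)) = j + 7/2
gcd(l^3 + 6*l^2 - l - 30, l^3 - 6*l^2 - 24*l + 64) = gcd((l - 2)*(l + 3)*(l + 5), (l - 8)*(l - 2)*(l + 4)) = l - 2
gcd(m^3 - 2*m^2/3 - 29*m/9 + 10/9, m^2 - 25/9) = m + 5/3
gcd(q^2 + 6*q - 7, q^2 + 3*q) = 1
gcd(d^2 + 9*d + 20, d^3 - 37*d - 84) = d + 4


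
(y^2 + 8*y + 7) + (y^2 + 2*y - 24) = 2*y^2 + 10*y - 17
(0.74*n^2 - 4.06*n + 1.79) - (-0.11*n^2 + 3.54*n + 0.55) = 0.85*n^2 - 7.6*n + 1.24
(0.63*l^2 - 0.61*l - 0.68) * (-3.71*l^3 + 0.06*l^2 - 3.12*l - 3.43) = -2.3373*l^5 + 2.3009*l^4 + 0.5206*l^3 - 0.2985*l^2 + 4.2139*l + 2.3324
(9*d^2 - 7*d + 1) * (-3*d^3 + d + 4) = -27*d^5 + 21*d^4 + 6*d^3 + 29*d^2 - 27*d + 4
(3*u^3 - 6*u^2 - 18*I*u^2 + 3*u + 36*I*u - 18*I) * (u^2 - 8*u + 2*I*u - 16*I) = 3*u^5 - 30*u^4 - 12*I*u^4 + 87*u^3 + 120*I*u^3 - 384*u^2 - 204*I*u^2 + 612*u + 96*I*u - 288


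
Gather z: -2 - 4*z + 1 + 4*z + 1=0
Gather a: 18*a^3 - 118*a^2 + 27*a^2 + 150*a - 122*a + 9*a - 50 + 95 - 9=18*a^3 - 91*a^2 + 37*a + 36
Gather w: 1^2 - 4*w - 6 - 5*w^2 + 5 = -5*w^2 - 4*w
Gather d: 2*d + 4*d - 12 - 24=6*d - 36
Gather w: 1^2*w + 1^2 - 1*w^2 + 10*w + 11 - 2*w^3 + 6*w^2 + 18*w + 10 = -2*w^3 + 5*w^2 + 29*w + 22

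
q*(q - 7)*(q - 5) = q^3 - 12*q^2 + 35*q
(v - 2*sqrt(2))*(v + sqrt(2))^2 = v^3 - 6*v - 4*sqrt(2)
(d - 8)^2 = d^2 - 16*d + 64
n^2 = n^2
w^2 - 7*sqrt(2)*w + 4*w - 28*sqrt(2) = (w + 4)*(w - 7*sqrt(2))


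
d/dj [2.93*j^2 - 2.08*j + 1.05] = 5.86*j - 2.08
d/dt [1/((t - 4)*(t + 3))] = (1 - 2*t)/(t^4 - 2*t^3 - 23*t^2 + 24*t + 144)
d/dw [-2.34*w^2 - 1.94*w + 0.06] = -4.68*w - 1.94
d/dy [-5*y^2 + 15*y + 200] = 15 - 10*y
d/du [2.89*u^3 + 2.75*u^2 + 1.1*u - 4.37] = 8.67*u^2 + 5.5*u + 1.1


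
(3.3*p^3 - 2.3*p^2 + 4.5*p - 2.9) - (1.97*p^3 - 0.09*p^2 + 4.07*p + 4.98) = 1.33*p^3 - 2.21*p^2 + 0.43*p - 7.88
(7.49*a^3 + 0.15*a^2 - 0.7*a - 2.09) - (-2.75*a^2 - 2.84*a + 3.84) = 7.49*a^3 + 2.9*a^2 + 2.14*a - 5.93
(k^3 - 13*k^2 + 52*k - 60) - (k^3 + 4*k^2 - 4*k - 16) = -17*k^2 + 56*k - 44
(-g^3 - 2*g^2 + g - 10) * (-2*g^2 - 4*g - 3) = 2*g^5 + 8*g^4 + 9*g^3 + 22*g^2 + 37*g + 30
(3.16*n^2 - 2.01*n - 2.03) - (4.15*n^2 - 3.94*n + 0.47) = -0.99*n^2 + 1.93*n - 2.5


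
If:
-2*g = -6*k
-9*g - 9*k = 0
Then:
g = 0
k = 0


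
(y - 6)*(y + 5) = y^2 - y - 30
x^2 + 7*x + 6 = (x + 1)*(x + 6)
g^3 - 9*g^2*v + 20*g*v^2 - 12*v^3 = (g - 6*v)*(g - 2*v)*(g - v)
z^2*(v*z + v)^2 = v^2*z^4 + 2*v^2*z^3 + v^2*z^2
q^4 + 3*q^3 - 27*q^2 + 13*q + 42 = (q - 3)*(q - 2)*(q + 1)*(q + 7)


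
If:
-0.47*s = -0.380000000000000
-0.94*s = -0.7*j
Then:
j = 1.09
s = 0.81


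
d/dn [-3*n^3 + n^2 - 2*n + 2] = -9*n^2 + 2*n - 2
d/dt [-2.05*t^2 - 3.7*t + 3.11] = -4.1*t - 3.7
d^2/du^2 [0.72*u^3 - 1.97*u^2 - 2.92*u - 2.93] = 4.32*u - 3.94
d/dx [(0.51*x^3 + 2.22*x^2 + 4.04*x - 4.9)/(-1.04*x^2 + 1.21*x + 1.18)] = (-0.5304*x^4 + 1.2342*x^3 + 8.6932*x^2 - 4.9528*x + 10.6962)/(1.0816*x^4 - 2.5168*x^3 - 0.9903*x^2 + 2.8556*x + 1.3924)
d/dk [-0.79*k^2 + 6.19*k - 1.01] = 6.19 - 1.58*k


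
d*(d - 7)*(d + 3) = d^3 - 4*d^2 - 21*d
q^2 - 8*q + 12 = (q - 6)*(q - 2)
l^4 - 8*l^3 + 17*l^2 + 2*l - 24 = (l - 4)*(l - 3)*(l - 2)*(l + 1)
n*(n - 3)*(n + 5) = n^3 + 2*n^2 - 15*n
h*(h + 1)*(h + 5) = h^3 + 6*h^2 + 5*h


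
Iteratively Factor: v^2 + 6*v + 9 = (v + 3)*(v + 3)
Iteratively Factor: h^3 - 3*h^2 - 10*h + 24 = (h + 3)*(h^2 - 6*h + 8) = (h - 4)*(h + 3)*(h - 2)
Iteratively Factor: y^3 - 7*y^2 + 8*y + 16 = (y - 4)*(y^2 - 3*y - 4) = (y - 4)^2*(y + 1)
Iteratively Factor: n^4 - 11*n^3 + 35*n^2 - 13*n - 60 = (n - 4)*(n^3 - 7*n^2 + 7*n + 15) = (n - 4)*(n + 1)*(n^2 - 8*n + 15) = (n - 5)*(n - 4)*(n + 1)*(n - 3)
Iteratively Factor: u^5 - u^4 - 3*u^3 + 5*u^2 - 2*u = (u - 1)*(u^4 - 3*u^2 + 2*u) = (u - 1)^2*(u^3 + u^2 - 2*u) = (u - 1)^3*(u^2 + 2*u) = u*(u - 1)^3*(u + 2)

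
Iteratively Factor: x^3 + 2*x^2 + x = (x)*(x^2 + 2*x + 1) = x*(x + 1)*(x + 1)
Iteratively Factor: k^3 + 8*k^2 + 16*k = (k + 4)*(k^2 + 4*k) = k*(k + 4)*(k + 4)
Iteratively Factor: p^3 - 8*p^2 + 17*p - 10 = (p - 5)*(p^2 - 3*p + 2) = (p - 5)*(p - 2)*(p - 1)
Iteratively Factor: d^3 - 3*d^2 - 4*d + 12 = (d + 2)*(d^2 - 5*d + 6) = (d - 3)*(d + 2)*(d - 2)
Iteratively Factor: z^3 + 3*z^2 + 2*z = (z + 2)*(z^2 + z) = (z + 1)*(z + 2)*(z)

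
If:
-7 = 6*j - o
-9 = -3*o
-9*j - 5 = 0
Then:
No Solution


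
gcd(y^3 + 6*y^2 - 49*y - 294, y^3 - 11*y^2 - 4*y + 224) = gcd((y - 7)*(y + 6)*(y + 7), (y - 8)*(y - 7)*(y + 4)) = y - 7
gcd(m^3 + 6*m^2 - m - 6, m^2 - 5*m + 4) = m - 1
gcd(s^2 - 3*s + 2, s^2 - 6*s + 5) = s - 1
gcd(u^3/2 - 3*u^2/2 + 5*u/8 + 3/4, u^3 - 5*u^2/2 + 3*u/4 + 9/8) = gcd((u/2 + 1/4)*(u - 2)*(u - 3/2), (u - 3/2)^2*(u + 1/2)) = u^2 - u - 3/4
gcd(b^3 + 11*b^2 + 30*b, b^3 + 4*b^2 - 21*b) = b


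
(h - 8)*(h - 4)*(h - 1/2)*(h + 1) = h^4 - 23*h^3/2 + 51*h^2/2 + 22*h - 16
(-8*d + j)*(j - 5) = -8*d*j + 40*d + j^2 - 5*j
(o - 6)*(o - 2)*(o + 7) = o^3 - o^2 - 44*o + 84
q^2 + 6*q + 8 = (q + 2)*(q + 4)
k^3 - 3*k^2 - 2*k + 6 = (k - 3)*(k - sqrt(2))*(k + sqrt(2))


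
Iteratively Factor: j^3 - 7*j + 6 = (j + 3)*(j^2 - 3*j + 2) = (j - 1)*(j + 3)*(j - 2)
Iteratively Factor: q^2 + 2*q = (q)*(q + 2)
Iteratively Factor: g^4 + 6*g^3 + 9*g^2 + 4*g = (g + 1)*(g^3 + 5*g^2 + 4*g) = (g + 1)*(g + 4)*(g^2 + g) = g*(g + 1)*(g + 4)*(g + 1)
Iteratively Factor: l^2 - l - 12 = (l + 3)*(l - 4)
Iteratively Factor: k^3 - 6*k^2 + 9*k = (k - 3)*(k^2 - 3*k) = k*(k - 3)*(k - 3)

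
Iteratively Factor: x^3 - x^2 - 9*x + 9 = (x - 3)*(x^2 + 2*x - 3) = (x - 3)*(x + 3)*(x - 1)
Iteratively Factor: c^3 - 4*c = (c)*(c^2 - 4) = c*(c + 2)*(c - 2)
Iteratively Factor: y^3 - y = (y + 1)*(y^2 - y) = (y - 1)*(y + 1)*(y)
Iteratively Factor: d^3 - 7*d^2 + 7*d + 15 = (d + 1)*(d^2 - 8*d + 15) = (d - 5)*(d + 1)*(d - 3)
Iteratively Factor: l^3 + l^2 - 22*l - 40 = (l + 2)*(l^2 - l - 20) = (l + 2)*(l + 4)*(l - 5)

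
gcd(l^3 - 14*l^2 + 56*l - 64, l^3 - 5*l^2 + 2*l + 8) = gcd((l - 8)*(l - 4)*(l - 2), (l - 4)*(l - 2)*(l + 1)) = l^2 - 6*l + 8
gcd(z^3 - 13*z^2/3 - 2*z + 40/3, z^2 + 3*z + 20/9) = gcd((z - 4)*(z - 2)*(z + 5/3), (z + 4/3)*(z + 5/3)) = z + 5/3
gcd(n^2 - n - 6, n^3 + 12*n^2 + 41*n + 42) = n + 2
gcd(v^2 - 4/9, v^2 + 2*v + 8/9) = v + 2/3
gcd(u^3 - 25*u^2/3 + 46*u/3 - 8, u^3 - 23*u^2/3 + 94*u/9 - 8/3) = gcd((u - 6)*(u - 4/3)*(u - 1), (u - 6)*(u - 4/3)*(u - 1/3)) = u^2 - 22*u/3 + 8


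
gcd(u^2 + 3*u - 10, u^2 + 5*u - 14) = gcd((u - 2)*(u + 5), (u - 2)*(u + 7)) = u - 2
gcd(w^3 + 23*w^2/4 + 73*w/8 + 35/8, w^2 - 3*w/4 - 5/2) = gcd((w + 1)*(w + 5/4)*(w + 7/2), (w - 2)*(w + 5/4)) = w + 5/4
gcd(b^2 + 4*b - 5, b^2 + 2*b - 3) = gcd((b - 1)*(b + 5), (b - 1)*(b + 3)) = b - 1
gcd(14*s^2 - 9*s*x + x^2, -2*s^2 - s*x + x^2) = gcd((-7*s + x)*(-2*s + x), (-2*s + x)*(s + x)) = -2*s + x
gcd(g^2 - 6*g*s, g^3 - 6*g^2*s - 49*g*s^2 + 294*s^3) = -g + 6*s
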